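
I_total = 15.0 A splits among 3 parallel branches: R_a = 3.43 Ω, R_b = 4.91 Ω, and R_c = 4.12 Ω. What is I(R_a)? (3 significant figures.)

Conductances: ΣG = 1/3.43 + 1/4.91 + 1/4.12 = 0.7379 (1/Ω).
Current divider: I(R_a) = I_total · G_k/ΣG = 15.0 × (0.2915/0.7379) = 15.0 × 0.3951 = 5.926 A.

I ≈ 5.93 A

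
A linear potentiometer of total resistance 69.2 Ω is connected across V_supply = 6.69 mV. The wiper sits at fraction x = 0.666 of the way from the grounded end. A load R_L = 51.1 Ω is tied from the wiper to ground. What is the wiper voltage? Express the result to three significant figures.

Split the track: R_lower = x·R_p = 46.09 Ω, R_upper = (1−x)·R_p = 23.11 Ω.
Lower segment in parallel with the load: 46.09 ‖ 51.1 = 24.23 Ω.
V_out = 6.69 × 24.23/(23.11 + 24.23) = 3.424 mV.
(Unloaded: V_out = x·V_supply = 4.46 mV.)

V_out ≈ 3.42 mV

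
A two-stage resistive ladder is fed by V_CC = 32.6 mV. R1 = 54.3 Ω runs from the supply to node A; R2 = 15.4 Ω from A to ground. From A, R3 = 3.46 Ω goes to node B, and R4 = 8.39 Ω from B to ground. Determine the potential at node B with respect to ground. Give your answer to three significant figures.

V_B ≈ 2.53 mV

Node A sees R2 in parallel with the series input of stage 2, R3 + R4 = 11.85 Ω.
Effective lower resistance at A: R2 ‖ 11.85 = 6.697 Ω.
So V_A = 32.6 × 0.1098 = 3.579 mV.
Then the unloaded second divider: V_B = V_A × R4/(R3+R4) = 3.579 × 0.7080 = 2.534 mV.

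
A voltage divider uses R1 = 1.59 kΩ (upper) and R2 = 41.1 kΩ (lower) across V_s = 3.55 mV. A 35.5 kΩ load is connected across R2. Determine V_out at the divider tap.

R2 ‖ R_L = (41.1 × 35.5)/(41.1 + 35.5) = 19.05 kΩ.
Voltage divider with the loaded lower leg: V_out = 3.55 × 19.05/(1.59 + 19.05) = 3.55 × 0.9230 = 3.276 mV.

V_out ≈ 3.28 mV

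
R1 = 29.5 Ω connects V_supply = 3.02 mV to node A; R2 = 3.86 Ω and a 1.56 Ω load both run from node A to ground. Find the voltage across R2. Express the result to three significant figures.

R2 ‖ R_L = (3.86 × 1.56)/(3.86 + 1.56) = 1.111 Ω.
Voltage divider with the loaded lower leg: V_out = 3.02 × 1.111/(29.5 + 1.111) = 3.02 × 0.03629 = 0.1096 mV.

V_out ≈ 0.110 mV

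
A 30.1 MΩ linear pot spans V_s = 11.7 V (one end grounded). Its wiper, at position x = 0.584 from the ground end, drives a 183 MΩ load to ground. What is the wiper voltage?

V_out ≈ 6.57 V

Split the track: R_lower = x·R_p = 17.58 MΩ, R_upper = (1−x)·R_p = 12.52 MΩ.
Lower segment in parallel with the load: 17.58 ‖ 183 = 16.04 MΩ.
Loaded-divider output: V_out = 11.7 × 0.5616 = 6.570 V.
(Unloaded: V_out = x·V_s = 6.83 V.)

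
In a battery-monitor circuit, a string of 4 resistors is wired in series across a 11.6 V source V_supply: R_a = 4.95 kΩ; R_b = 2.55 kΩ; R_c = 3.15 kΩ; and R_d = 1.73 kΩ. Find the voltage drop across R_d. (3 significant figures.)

V ≈ 1.62 V

Total series resistance ΣR = 4.95 + 2.55 + 3.15 + 1.73 = 12.38 kΩ.
Voltage divider: V = V_supply · (1.730 / 12.38) = 11.6 × 0.1397 = 1.621 V.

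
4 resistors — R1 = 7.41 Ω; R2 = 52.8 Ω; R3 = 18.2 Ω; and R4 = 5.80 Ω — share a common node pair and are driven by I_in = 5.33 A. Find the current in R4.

I ≈ 2.41 A

Total conductance ΣG = 1/7.41 + 1/52.8 + 1/18.2 + 1/5.80 = 0.3813 (units of 1/Ω).
Current divider: I(R4) = I_in · G_k/ΣG = 5.33 × (0.1724/0.3813) = 5.33 × 0.4522 = 2.410 A.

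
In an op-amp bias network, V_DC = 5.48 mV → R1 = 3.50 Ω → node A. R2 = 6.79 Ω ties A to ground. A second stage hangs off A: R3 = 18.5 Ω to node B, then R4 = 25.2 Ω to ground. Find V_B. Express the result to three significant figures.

V_B ≈ 1.98 mV

Looking into the second stage from A: R3 + R4 = 43.70 Ω appears in parallel with R2.
Effective lower resistance at A: R2 ‖ 43.70 = 5.877 Ω.
V_A = 5.48 × 5.877/(3.50 + 5.877) = 3.435 mV.
V_B = V_A × 0.5767 = 1.981 mV.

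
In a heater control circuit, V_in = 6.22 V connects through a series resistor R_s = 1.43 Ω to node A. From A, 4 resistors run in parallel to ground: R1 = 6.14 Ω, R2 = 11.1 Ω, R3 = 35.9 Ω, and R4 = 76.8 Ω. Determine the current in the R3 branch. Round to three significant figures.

I ≈ 0.122 A

Parallel bank: R_p = 1/(1/6.14 + 1/11.1 + 1/35.9 + 1/76.8) = 3.403 Ω.
Node voltage V_A = V_in · R_p/(R_s + R_p) = 6.22 × 0.7041 = 4.380 V.
Branch current I = V_A/R3 = 4.380/35.9 = 0.1220 A.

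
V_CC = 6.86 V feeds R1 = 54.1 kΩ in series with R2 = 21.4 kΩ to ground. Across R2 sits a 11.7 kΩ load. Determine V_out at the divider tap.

V_out ≈ 0.842 V

R2 ‖ R_L = (21.4 × 11.7)/(21.4 + 11.7) = 7.564 kΩ.
Then V_out = V_CC · R2'/(R1 + R2') = 6.86 × 7.564/61.66 = 0.8415 V.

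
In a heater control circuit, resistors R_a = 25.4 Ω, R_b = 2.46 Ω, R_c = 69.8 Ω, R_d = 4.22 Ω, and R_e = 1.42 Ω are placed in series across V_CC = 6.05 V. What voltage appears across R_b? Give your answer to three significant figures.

V ≈ 0.144 V

ΣR = 25.4 + 2.46 + 69.8 + 4.22 + 1.42 = 103.3 Ω.
Voltage divider: V = V_CC · (2.460 / 103.3) = 6.05 × 0.02381 = 0.1441 V.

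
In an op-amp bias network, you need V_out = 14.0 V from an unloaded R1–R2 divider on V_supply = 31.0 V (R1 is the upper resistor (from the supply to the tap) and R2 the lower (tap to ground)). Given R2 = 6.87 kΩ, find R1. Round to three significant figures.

Required fraction k = V_out/V_supply = 0.4516.
So R1 = R2 · (V_supply/V_out − 1) = 6.87 × (31.0/14.0 − 1) = 6.87 × 1.214 = 8.342 kΩ.

R1 ≈ 8.34 kΩ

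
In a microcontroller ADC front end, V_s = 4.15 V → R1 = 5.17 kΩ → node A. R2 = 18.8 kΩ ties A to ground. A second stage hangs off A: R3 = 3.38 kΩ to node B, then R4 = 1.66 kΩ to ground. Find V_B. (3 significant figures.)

V_B ≈ 0.594 V

The second stage (R3 + R4 = 5.040 kΩ) loads node A in parallel with R2.
R2 ‖ (R3+R4) = 3.974 kΩ.
V_A = 4.15 × 3.974/(5.17 + 3.974) = 1.804 V.
V_B = V_A × 0.3294 = 0.5941 V.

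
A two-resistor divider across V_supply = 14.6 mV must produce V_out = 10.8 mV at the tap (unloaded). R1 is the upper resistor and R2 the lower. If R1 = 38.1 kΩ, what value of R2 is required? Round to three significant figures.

Required fraction k = V_out/V_supply = 0.7397.
R2 = R1 · 0.7397/(1 − 0.7397) = 108.3 kΩ.

R2 ≈ 108 kΩ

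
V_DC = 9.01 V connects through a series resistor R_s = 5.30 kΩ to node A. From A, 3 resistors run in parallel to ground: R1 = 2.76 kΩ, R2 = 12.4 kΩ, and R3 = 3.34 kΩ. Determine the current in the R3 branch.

I ≈ 0.547 mA

Parallel bank: R_p = 1/(1/2.76 + 1/12.4 + 1/3.34) = 1.347 kΩ.
V_A by voltage divider: V_A = 9.01 × 1.347/(5.30 + 1.347) = 1.826 V.
Branch current I = V_A/R3 = 1.826/3.34 = 0.5467 mA.
(Equivalently: I_total = 1.355 mA, then current-divider fraction G_k/ΣG = 0.4033.)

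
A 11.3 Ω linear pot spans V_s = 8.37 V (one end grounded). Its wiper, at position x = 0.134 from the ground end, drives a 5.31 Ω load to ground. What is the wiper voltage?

Split the track: R_lower = x·R_p = 1.514 Ω, R_upper = (1−x)·R_p = 9.786 Ω.
R_L loads the lower segment: effective lower R = 1.178 Ω.
Then V_out = V_s · 1.178/(9.786 + 1.178) = 0.8995 V.

V_out ≈ 0.899 V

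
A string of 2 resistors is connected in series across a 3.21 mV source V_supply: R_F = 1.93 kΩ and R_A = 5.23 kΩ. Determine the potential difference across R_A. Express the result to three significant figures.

V ≈ 2.34 mV

Series total: ΣR = 1.93 + 5.23 = 7.160 kΩ.
Voltage divider: V = V_supply · (5.230 / 7.160) = 3.21 × 0.7304 = 2.345 mV.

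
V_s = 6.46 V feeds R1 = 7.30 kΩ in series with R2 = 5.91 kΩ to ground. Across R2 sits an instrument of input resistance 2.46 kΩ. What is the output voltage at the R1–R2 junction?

V_out ≈ 1.24 V

First combine the lower leg with the load: R2 ‖ R_L = 1.737 kΩ.
Then V_out = V_s · R2'/(R1 + R2') = 6.46 × 1.737/9.037 = 1.242 V.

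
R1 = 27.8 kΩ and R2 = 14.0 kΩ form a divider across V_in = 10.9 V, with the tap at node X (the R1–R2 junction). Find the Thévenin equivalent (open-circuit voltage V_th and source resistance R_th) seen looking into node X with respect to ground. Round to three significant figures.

Open-circuit (no load on X): V_th = V_in · R2/(R1 + R2) = 10.9 × 14.0/(27.80 + 14.0) = 3.651 V.
With V_in suppressed (replaced by a short), R_th = R1 ‖ R2 = (27.80 × 14.0)/(27.80 + 14.0) = 9.311 kΩ.

V_th ≈ 3.65 V, R_th ≈ 9.31 kΩ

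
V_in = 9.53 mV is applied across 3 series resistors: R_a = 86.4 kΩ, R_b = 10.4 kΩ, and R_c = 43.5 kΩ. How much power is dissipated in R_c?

P ≈ 0.201 nW

The common current is I = 9.53/140.3 = 0.06793 µA.
P(R_c) = I²·R_c = (0.06793)² × 43.5 = 0.2007 nW.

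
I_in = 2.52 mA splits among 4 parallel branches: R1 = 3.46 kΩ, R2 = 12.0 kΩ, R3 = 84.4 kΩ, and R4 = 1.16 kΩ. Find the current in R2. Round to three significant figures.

I ≈ 0.169 mA

ΣG = 1/3.46 + 1/12.0 + 1/84.4 + 1/1.16 = 1.246.
By the current-divider rule, I = I_in · G_k/ΣG = 2.52 × 0.06687 = 0.1685 mA.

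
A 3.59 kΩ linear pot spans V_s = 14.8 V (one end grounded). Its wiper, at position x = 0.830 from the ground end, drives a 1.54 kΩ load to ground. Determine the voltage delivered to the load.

The pot divides into 0.6103 kΩ above the wiper and 2.980 kΩ below.
R_L loads the lower segment: effective lower R = 1.015 kΩ.
V_out = 14.8 × 1.015/(0.6103 + 1.015) = 9.244 V.

V_out ≈ 9.24 V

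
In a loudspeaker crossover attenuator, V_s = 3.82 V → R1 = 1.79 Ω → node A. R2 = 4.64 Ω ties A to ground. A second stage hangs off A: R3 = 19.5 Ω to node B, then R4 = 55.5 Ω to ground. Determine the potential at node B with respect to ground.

Looking into the second stage from A: R3 + R4 = 75.00 Ω appears in parallel with R2.
R2 ‖ (R3+R4) = 4.370 Ω.
V_A = 3.82 × 4.370/(1.79 + 4.370) = 2.710 V.
V_B = V_A × 0.7400 = 2.005 V.

V_B ≈ 2.01 V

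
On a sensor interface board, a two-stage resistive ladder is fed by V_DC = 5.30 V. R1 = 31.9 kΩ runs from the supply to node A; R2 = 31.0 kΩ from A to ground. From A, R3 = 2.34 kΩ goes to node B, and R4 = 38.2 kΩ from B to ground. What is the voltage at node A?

The second stage (R3 + R4 = 40.54 kΩ) loads node A in parallel with R2.
Effective lower resistance at A: R2 ‖ 40.54 = 17.57 kΩ.
V_A = 5.30 × 17.57/(31.9 + 17.57) = 1.882 V.

V_A ≈ 1.88 V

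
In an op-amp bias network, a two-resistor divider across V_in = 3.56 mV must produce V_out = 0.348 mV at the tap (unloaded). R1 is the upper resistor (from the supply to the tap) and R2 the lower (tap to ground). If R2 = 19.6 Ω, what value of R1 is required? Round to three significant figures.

V_out/V_in = R2/(R1+R2) = 0.09775.
So R1 = R2 · (V_in/V_out − 1) = 19.6 × (3.56/0.348 − 1) = 19.6 × 9.230 = 180.9 Ω.

R1 ≈ 181 Ω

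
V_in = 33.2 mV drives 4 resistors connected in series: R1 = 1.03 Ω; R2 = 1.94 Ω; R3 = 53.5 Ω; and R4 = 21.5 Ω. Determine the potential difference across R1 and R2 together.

Series total: ΣR = 1.03 + 1.94 + 53.5 + 21.5 = 77.97 Ω.
R_{R1..R2} = 1.03 + 1.94 = 2.970 Ω.
By the voltage-divider rule, V = 33.2 × 2.970/77.97 = 1.265 mV.

V ≈ 1.26 mV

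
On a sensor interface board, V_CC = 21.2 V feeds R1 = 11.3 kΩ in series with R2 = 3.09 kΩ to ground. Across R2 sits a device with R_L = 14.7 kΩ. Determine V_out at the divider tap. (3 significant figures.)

R2 ‖ R_L = (3.09 × 14.7)/(3.09 + 14.7) = 2.553 kΩ.
Voltage divider with the loaded lower leg: V_out = 21.2 × 2.553/(11.3 + 2.553) = 21.2 × 0.1843 = 3.907 V.

V_out ≈ 3.91 V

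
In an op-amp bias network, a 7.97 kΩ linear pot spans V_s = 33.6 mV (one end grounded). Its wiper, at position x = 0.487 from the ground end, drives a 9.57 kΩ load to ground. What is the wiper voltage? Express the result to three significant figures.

Lower segment x·R_p = 3.881 kΩ; upper segment (1−x)·R_p = 4.089 kΩ.
R_L loads the lower segment: effective lower R = 2.761 kΩ.
Then V_out = V_s · 2.761/(4.089 + 2.761) = 13.55 mV.
(Unloaded: V_out = x·V_s = 16.4 mV.)

V_out ≈ 13.5 mV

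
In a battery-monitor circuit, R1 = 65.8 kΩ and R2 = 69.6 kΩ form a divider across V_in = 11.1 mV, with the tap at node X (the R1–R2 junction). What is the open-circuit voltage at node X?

Open-circuit (no load on X): V_th = V_in · R2/(R1 + R2) = 11.1 × 69.6/(65.80 + 69.6) = 5.706 mV.

V_th ≈ 5.71 mV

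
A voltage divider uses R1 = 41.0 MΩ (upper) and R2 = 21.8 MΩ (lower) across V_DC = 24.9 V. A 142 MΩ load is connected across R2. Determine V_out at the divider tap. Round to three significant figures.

V_out ≈ 7.86 V

First combine the lower leg with the load: R2 ‖ R_L = 18.90 MΩ.
Voltage divider with the loaded lower leg: V_out = 24.9 × 18.90/(41.0 + 18.90) = 24.9 × 0.3155 = 7.856 V.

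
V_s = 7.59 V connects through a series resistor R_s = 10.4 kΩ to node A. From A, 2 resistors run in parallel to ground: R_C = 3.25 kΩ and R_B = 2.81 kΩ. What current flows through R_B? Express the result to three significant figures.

I ≈ 0.342 mA

Equivalent of the parallel group: R_p = 1.507 kΩ.
V_A = 7.59 × 1.507/11.91 = 0.9606 V.
I(R_B) = V_A / R_B = 0.9606/2.81 = 0.3419 mA.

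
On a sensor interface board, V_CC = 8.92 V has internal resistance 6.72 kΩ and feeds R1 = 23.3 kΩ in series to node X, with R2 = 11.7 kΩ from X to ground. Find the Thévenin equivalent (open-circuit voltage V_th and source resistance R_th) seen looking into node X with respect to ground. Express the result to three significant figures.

R1' = 6.72 + 23.3 = 30.02 kΩ (source resistance + R1).
With X open, the divider is unloaded: V_th = 8.92 × 11.7/41.72 = 2.502 V.
Looking into X with the source shorted: R_th = R1'·R2/(R1'+R2) = 30.02 × 11.7/41.72 = 8.419 kΩ.

V_th ≈ 2.50 V, R_th ≈ 8.42 kΩ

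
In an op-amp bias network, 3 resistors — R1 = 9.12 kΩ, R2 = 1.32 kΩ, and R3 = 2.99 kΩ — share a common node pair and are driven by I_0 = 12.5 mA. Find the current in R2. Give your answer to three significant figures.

ΣG = 1/9.12 + 1/1.32 + 1/2.99 = 1.202.
By the current-divider rule, I = I_0 · G_k/ΣG = 12.5 × 0.6304 = 7.880 mA.

I ≈ 7.88 mA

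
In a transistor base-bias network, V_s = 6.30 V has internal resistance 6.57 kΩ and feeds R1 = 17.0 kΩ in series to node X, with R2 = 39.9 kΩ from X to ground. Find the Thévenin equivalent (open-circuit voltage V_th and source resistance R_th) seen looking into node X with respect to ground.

R1' = 6.57 + 17.0 = 23.57 kΩ (source resistance + R1).
Open-circuit (no load on X): V_th = V_s · R2/(R1' + R2) = 6.30 × 39.9/(23.57 + 39.9) = 3.960 V.
With V_s suppressed (replaced by a short), R_th = R1' ‖ R2 = (23.57 × 39.9)/(23.57 + 39.9) = 14.82 kΩ.

V_th ≈ 3.96 V, R_th ≈ 14.8 kΩ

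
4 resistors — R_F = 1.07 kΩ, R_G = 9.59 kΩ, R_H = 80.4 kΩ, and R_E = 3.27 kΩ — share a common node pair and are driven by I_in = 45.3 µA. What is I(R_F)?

I ≈ 31.2 µA

Conductances: ΣG = 1/1.07 + 1/9.59 + 1/80.4 + 1/3.27 = 1.357 (1/kΩ).
Current divider: I(R_F) = I_in · G_k/ΣG = 45.3 × (0.9346/1.357) = 45.3 × 0.6887 = 31.20 µA.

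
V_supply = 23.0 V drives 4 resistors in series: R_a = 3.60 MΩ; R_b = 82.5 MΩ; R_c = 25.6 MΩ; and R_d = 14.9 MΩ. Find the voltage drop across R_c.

V ≈ 4.65 V

Series total: ΣR = 3.60 + 82.5 + 25.6 + 14.9 = 126.6 MΩ.
V = V_supply · R/ΣR = 23.0 × 0.2022 = 4.651 V.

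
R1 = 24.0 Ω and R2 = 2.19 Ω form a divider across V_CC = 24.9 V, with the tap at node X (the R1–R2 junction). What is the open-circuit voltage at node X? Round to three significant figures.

V_th is the unloaded tap voltage: V_CC · R2/(R1+R2) = 24.9 × 0.08362 = 2.082 V.

V_th ≈ 2.08 V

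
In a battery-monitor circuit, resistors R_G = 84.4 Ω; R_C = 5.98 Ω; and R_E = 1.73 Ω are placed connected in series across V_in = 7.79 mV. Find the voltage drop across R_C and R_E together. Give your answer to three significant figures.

V ≈ 0.652 mV

ΣR = 84.4 + 5.98 + 1.73 = 92.11 Ω.
R_{R_C..R_E} = 5.98 + 1.73 = 7.710 Ω.
V = V_in · R/ΣR = 7.79 × 0.08370 = 0.6521 mV.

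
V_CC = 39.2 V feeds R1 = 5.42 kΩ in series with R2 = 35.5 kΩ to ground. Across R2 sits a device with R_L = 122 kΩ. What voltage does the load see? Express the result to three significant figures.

First combine the lower leg with the load: R2 ‖ R_L = 27.50 kΩ.
Now apply the divider: V_out = 39.2 × 0.8354 = 32.75 V.
(Unloaded it would be 34.0 V; the load pulls it down.)

V_out ≈ 32.7 V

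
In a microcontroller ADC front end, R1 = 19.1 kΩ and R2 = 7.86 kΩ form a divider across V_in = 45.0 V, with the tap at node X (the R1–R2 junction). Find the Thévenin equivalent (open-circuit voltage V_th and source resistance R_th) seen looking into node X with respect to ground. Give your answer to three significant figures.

V_th ≈ 13.1 V, R_th ≈ 5.57 kΩ

Open-circuit (no load on X): V_th = V_in · R2/(R1 + R2) = 45.0 × 7.86/(19.10 + 7.86) = 13.12 V.
With V_in suppressed (replaced by a short), R_th = R1 ‖ R2 = (19.10 × 7.86)/(19.10 + 7.86) = 5.568 kΩ.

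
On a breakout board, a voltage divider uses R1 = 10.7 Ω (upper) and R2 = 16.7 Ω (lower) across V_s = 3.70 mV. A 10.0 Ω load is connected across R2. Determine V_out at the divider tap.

The load sits in parallel with R2, giving an effective lower resistance R2' = R2·R_L/(R2+R_L) = 6.255 Ω.
Now apply the divider: V_out = 3.70 × 0.3689 = 1.365 mV.
(Unloaded it would be 2.26 mV; the load pulls it down.)

V_out ≈ 1.36 mV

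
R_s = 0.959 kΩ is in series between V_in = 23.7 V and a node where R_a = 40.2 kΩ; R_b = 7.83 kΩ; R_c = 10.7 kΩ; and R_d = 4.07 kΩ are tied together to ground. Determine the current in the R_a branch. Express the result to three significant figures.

I ≈ 0.401 mA

Combine the parallel branches: R_p = (1/40.2 + 1/7.83 + 1/10.7 + 1/4.07)⁻¹ = 2.034 kΩ.
V_A by voltage divider: V_A = 23.7 × 2.034/(0.959 + 2.034) = 16.11 V.
Branch current I = V_A/R_a = 16.11/40.2 = 0.4006 mA.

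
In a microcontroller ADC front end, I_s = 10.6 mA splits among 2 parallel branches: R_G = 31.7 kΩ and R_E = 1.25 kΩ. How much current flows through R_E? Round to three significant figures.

I ≈ 10.2 mA

For two parallel branches, I_k = I_s · (other R)/(sum of R).
So I = 10.6 × 31.7/32.95 = 10.20 mA.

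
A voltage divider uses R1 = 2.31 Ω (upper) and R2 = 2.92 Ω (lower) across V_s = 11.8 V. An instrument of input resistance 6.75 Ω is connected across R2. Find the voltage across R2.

V_out ≈ 5.53 V

R2 ‖ R_L = (2.92 × 6.75)/(2.92 + 6.75) = 2.038 Ω.
Now apply the divider: V_out = 11.8 × 0.4688 = 5.531 V.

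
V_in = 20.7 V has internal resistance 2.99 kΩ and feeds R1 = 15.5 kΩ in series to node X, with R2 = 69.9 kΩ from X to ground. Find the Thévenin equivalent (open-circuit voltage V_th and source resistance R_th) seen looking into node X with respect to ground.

R1' = 2.99 + 15.5 = 18.49 kΩ (source resistance + R1).
Open-circuit (no load on X): V_th = V_in · R2/(R1' + R2) = 20.7 × 69.9/(18.49 + 69.9) = 16.37 V.
With V_in suppressed (replaced by a short), R_th = R1' ‖ R2 = (18.49 × 69.9)/(18.49 + 69.9) = 14.62 kΩ.

V_th ≈ 16.4 V, R_th ≈ 14.6 kΩ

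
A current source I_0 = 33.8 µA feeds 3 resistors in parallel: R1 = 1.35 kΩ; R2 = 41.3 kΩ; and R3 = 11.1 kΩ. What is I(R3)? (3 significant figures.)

ΣG = 1/1.35 + 1/41.3 + 1/11.1 = 0.8550.
Current divider: I(R3) = I_0 · G_k/ΣG = 33.8 × (0.09009/0.8550) = 33.8 × 0.1054 = 3.561 µA.

I ≈ 3.56 µA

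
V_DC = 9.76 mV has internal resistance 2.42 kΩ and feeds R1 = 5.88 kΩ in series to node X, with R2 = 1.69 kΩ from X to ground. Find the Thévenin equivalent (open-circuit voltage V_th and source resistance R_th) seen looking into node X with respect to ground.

R1' = 2.42 + 5.88 = 8.300 kΩ (source resistance + R1).
V_th is the unloaded tap voltage: V_DC · R2/(R1'+R2) = 9.76 × 0.1692 = 1.651 mV.
With V_DC suppressed (replaced by a short), R_th = R1' ‖ R2 = (8.300 × 1.69)/(8.300 + 1.69) = 1.404 kΩ.

V_th ≈ 1.65 mV, R_th ≈ 1.40 kΩ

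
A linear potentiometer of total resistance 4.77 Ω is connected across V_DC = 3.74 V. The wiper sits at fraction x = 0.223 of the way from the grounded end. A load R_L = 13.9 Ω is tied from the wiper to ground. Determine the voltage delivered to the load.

Lower segment x·R_p = 1.064 Ω; upper segment (1−x)·R_p = 3.706 Ω.
Lower segment in parallel with the load: 1.064 ‖ 13.9 = 0.9881 Ω.
Loaded-divider output: V_out = 3.74 × 0.2105 = 0.7872 V.

V_out ≈ 0.787 V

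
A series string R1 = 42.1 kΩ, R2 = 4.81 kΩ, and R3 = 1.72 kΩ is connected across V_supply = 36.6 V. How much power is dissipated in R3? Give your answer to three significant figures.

P ≈ 0.974 mW

Series current I = V_supply/ΣR = 36.6/48.63 = 0.7526 mA.
P(R3) = I²·R3 = (0.7526)² × 1.72 = 0.9743 mW.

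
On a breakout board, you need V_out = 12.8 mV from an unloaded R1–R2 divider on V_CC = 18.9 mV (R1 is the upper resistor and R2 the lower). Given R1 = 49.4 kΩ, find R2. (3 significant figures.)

The divider ratio is R2/(R1+R2) = 12.8/18.9 = 0.6772.
R2 = R1 · 0.6772/(1 − 0.6772) = 103.7 kΩ.

R2 ≈ 104 kΩ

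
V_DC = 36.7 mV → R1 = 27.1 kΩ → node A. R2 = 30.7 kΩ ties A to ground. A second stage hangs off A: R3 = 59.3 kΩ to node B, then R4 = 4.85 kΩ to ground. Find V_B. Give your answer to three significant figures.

Looking into the second stage from A: R3 + R4 = 64.15 kΩ appears in parallel with R2.
R2 ‖ (R3+R4) = 20.76 kΩ.
V_A = 36.7 × 20.76/(27.1 + 20.76) = 15.92 mV.
Stage 2 is unloaded, so V_B = V_A · R4/(R3+R4) = 15.92 × 4.85/64.15 = 1.204 mV.

V_B ≈ 1.20 mV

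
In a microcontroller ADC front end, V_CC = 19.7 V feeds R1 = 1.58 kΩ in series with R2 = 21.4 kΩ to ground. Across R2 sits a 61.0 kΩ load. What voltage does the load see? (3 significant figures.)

First combine the lower leg with the load: R2 ‖ R_L = 15.84 kΩ.
Then V_out = V_CC · R2'/(R1 + R2') = 19.7 × 15.84/17.42 = 17.91 V.

V_out ≈ 17.9 V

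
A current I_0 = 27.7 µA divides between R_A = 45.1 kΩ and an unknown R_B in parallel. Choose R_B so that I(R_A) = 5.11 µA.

R_B ≈ 10.2 kΩ

In a two-way split, I_A/I_0 = R_B/(R_A + R_B).
With f = 0.1845, R_B = R_A · f/(1−f) = 45.1 × 0.2262 = 10.20 kΩ.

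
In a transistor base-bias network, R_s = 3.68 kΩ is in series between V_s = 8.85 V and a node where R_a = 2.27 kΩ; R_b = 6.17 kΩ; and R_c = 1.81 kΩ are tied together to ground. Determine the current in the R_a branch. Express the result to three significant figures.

Parallel bank: R_p = 1/(1/2.27 + 1/6.17 + 1/1.81) = 0.8657 kΩ.
V_A by voltage divider: V_A = 8.85 × 0.8657/(3.68 + 0.8657) = 1.685 V.
I(R_a) = V_A / R_a = 1.685/2.27 = 0.7425 mA.

I ≈ 0.743 mA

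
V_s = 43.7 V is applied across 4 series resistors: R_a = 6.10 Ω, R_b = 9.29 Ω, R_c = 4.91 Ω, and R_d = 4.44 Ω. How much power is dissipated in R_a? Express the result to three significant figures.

P ≈ 19.0 W

Series current I = V_s/ΣR = 43.7/24.74 = 1.766 A.
V(R_a) = I·R = 10.77 V; P = V·I = 10.77 × 1.766 = 19.03 W.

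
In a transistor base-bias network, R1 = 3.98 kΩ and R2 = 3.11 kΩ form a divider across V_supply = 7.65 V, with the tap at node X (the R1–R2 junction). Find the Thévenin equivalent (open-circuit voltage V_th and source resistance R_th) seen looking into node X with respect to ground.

V_th ≈ 3.36 V, R_th ≈ 1.75 kΩ

With X open, the divider is unloaded: V_th = 7.65 × 3.11/7.090 = 3.356 V.
With V_supply suppressed (replaced by a short), R_th = R1 ‖ R2 = (3.980 × 3.11)/(3.980 + 3.11) = 1.746 kΩ.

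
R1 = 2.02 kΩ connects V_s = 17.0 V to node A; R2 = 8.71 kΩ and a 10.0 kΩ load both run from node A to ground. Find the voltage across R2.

V_out ≈ 11.9 V

R2 ‖ R_L = (8.71 × 10.0)/(8.71 + 10.0) = 4.655 kΩ.
Now apply the divider: V_out = 17.0 × 0.6974 = 11.86 V.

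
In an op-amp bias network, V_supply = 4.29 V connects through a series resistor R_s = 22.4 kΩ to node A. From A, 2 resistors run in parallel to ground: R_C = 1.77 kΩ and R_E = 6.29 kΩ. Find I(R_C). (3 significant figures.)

Parallel bank: R_p = 1/(1/1.77 + 1/6.29) = 1.381 kΩ.
V_A by voltage divider: V_A = 4.29 × 1.381/(22.4 + 1.381) = 0.2492 V.
I(R_C) = V_A / R_C = 0.2492/1.77 = 0.1408 mA.
(Check via current divider: I_total = 0.1804 mA; share G_k/ΣG = 0.7804 → same result.)

I ≈ 0.141 mA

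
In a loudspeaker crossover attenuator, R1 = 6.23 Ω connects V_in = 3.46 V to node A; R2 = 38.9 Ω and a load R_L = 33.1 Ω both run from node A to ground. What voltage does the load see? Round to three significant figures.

V_out ≈ 2.57 V

The load sits in parallel with R2, giving an effective lower resistance R2' = R2·R_L/(R2+R_L) = 17.88 Ω.
Now apply the divider: V_out = 3.46 × 0.7416 = 2.566 V.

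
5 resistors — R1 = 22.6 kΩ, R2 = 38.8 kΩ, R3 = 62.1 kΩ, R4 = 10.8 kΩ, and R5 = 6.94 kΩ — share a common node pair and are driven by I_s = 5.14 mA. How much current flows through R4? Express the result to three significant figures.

ΣG = 1/22.6 + 1/38.8 + 1/62.1 + 1/10.8 + 1/6.94 = 0.3228.
Current divider: I(R4) = I_s · G_k/ΣG = 5.14 × (0.09259/0.3228) = 5.14 × 0.2868 = 1.474 mA.

I ≈ 1.47 mA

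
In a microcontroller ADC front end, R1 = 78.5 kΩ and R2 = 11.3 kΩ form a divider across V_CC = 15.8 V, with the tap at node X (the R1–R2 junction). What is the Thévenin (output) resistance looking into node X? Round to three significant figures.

R_th ≈ 9.88 kΩ

With V_CC suppressed (replaced by a short), R_th = R1 ‖ R2 = (78.50 × 11.3)/(78.50 + 11.3) = 9.878 kΩ.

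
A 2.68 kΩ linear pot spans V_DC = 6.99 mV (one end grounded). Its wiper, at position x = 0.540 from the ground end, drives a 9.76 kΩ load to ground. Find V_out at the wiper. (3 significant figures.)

V_out ≈ 3.53 mV

The pot divides into 1.233 kΩ above the wiper and 1.447 kΩ below.
R_L loads the lower segment: effective lower R = 1.260 kΩ.
Loaded-divider output: V_out = 6.99 × 0.5055 = 3.534 mV.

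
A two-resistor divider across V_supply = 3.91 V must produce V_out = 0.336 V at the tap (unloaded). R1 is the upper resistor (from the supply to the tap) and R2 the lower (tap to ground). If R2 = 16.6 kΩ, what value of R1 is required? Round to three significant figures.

The divider ratio is R2/(R1+R2) = 0.336/3.91 = 0.08593.
R1 = R2·(1/k − 1) = 16.6 × 10.64 = 176.6 kΩ.

R1 ≈ 177 kΩ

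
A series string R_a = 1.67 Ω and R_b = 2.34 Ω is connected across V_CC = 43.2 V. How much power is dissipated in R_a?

The common current is I = 43.2/4.010 = 10.77 A.
P(R_a) = I²·R_a = (10.77)² × 1.67 = 193.8 W.

P ≈ 194 W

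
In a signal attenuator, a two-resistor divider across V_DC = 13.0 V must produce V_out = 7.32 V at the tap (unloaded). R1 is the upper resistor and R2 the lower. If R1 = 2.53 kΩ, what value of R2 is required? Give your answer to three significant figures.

The divider ratio is R2/(R1+R2) = 7.32/13.0 = 0.5631.
Rearranging, R2 = R1·k/(1−k) = 2.53 × 1.289 = 3.260 kΩ.

R2 ≈ 3.26 kΩ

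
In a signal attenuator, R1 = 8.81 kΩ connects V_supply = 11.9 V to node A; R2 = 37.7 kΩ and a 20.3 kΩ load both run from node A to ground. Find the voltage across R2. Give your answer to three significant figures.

R2 ‖ R_L = (37.7 × 20.3)/(37.7 + 20.3) = 13.20 kΩ.
Voltage divider with the loaded lower leg: V_out = 11.9 × 13.20/(8.81 + 13.20) = 11.9 × 0.5996 = 7.136 V.
(Unloaded it would be 9.65 V; the load pulls it down.)

V_out ≈ 7.14 V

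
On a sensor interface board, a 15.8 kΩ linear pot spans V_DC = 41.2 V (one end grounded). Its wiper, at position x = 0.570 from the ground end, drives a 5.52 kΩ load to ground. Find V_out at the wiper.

V_out ≈ 13.8 V

Lower segment x·R_p = 9.006 kΩ; upper segment (1−x)·R_p = 6.794 kΩ.
Lower segment in parallel with the load: 9.006 ‖ 5.52 = 3.422 kΩ.
Then V_out = V_DC · 3.422/(6.794 + 3.422) = 13.80 V.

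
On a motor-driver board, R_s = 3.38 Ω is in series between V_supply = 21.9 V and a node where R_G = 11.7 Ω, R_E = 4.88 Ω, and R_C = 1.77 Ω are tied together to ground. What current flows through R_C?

I ≈ 3.18 A

Combine the parallel branches: R_p = (1/11.7 + 1/4.88 + 1/1.77)⁻¹ = 1.169 Ω.
Node voltage V_A = V_supply · R_p/(R_s + R_p) = 21.9 × 0.2570 = 5.628 V.
Branch current I = V_A/R_C = 5.628/1.77 = 3.180 A.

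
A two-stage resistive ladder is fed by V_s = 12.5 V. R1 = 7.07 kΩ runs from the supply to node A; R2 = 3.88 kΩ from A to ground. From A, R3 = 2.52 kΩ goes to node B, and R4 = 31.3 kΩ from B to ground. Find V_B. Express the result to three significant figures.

V_B ≈ 3.82 V

Node A sees R2 in parallel with the series input of stage 2, R3 + R4 = 33.82 kΩ.
Effective lower resistance at A: R2 ‖ 33.82 = 3.481 kΩ.
So V_A = 12.5 × 0.3299 = 4.124 V.
Then the unloaded second divider: V_B = V_A × R4/(R3+R4) = 4.124 × 0.9255 = 3.816 V.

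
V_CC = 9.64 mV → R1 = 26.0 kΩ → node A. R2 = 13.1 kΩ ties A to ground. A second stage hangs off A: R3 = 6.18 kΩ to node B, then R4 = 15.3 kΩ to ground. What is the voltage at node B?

V_B ≈ 1.64 mV

Looking into the second stage from A: R3 + R4 = 21.48 kΩ appears in parallel with R2.
R2 ‖ (R3+R4) = 8.137 kΩ.
First divider: V_A = V_CC · 8.137/(26.0 + 8.137) = 2.298 mV.
Stage 2 is unloaded, so V_B = V_A · R4/(R3+R4) = 2.298 × 15.3/21.48 = 1.637 mV.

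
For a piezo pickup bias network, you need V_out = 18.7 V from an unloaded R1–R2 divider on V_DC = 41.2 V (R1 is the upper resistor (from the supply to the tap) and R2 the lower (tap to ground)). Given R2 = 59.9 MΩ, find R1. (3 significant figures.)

R1 ≈ 72.1 MΩ

V_out/V_DC = R2/(R1+R2) = 0.4539.
So R1 = R2 · (V_DC/V_out − 1) = 59.9 × (41.2/18.7 − 1) = 59.9 × 1.203 = 72.07 MΩ.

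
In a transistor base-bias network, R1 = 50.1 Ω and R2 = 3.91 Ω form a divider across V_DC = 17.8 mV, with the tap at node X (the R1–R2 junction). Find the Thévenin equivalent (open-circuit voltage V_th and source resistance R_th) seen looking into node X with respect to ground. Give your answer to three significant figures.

Open-circuit (no load on X): V_th = V_DC · R2/(R1 + R2) = 17.8 × 3.91/(50.10 + 3.91) = 1.289 mV.
Zeroing V_DC shorts the top of R1 to ground, so R_th = R1 ‖ R2 = 3.627 Ω.

V_th ≈ 1.29 mV, R_th ≈ 3.63 Ω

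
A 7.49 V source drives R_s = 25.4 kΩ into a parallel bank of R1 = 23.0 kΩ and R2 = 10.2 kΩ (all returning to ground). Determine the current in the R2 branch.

Combine the parallel branches: R_p = (1/23.0 + 1/10.2)⁻¹ = 7.066 kΩ.
Node voltage V_A = V_supply · R_p/(R_s + R_p) = 7.49 × 0.2176 = 1.630 V.
Branch current I = V_A/R2 = 1.630/10.2 = 0.1598 mA.

I ≈ 0.160 mA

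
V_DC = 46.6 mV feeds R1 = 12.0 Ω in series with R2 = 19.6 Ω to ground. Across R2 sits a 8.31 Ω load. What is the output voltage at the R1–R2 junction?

First combine the lower leg with the load: R2 ‖ R_L = 5.836 Ω.
Now apply the divider: V_out = 46.6 × 0.3272 = 15.25 mV.
(Unloaded it would be 28.9 mV; the load pulls it down.)

V_out ≈ 15.2 mV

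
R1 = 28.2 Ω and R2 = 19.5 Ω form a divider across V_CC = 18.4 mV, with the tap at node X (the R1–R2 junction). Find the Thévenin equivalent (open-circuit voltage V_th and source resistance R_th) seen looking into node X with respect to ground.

V_th ≈ 7.52 mV, R_th ≈ 11.5 Ω

Open-circuit (no load on X): V_th = V_CC · R2/(R1 + R2) = 18.4 × 19.5/(28.20 + 19.5) = 7.522 mV.
With V_CC suppressed (replaced by a short), R_th = R1 ‖ R2 = (28.20 × 19.5)/(28.20 + 19.5) = 11.53 Ω.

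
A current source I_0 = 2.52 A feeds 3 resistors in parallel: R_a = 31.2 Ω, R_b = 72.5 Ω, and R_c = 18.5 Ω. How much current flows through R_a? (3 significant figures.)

I ≈ 0.809 A

ΣG = 1/31.2 + 1/72.5 + 1/18.5 = 0.09990.
By the current-divider rule, I = I_0 · G_k/ΣG = 2.52 × 0.3208 = 0.8085 A.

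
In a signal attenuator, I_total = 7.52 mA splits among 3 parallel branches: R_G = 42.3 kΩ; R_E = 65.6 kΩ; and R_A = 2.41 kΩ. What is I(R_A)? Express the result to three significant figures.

Conductances: ΣG = 1/42.3 + 1/65.6 + 1/2.41 = 0.4538 (1/kΩ).
By the current-divider rule, I = I_total · G_k/ΣG = 7.52 × 0.9143 = 6.876 mA.

I ≈ 6.88 mA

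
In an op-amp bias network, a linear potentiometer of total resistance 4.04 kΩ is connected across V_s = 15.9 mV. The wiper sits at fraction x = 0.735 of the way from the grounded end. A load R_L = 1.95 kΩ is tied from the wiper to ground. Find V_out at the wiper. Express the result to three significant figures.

V_out ≈ 8.33 mV

Split the track: R_lower = x·R_p = 2.969 kΩ, R_upper = (1−x)·R_p = 1.071 kΩ.
(x·R_p) ‖ R_L = 1.177 kΩ.
Loaded-divider output: V_out = 15.9 × 0.5237 = 8.326 mV.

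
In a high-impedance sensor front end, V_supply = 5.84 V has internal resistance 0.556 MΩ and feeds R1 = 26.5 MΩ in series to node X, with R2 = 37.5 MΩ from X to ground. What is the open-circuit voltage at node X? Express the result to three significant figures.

V_th ≈ 3.39 V

R1' = 0.556 + 26.5 = 27.06 MΩ (source resistance + R1).
With X open, the divider is unloaded: V_th = 5.84 × 37.5/64.56 = 3.392 V.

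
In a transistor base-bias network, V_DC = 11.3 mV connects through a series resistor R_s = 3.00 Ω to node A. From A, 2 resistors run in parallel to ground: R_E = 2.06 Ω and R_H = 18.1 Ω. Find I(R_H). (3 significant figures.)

Parallel bank: R_p = 1/(1/2.06 + 1/18.1) = 1.850 Ω.
Node voltage V_A = V_DC · R_p/(R_s + R_p) = 11.3 × 0.3814 = 4.310 mV.
Branch current I = V_A/R_H = 4.310/18.1 = 0.2381 mA.
(Equivalently: I_total = 2.330 mA, then current-divider fraction G_k/ΣG = 0.1022.)

I ≈ 0.238 mA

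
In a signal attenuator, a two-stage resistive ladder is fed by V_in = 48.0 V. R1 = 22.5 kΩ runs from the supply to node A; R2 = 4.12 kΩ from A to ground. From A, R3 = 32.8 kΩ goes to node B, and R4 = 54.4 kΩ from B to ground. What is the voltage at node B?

V_B ≈ 4.46 V

The second stage (R3 + R4 = 87.20 kΩ) loads node A in parallel with R2.
R2 ‖ (R3+R4) = 3.934 kΩ.
So V_A = 48.0 × 0.1488 = 7.144 V.
V_B = V_A × 0.6239 = 4.457 V.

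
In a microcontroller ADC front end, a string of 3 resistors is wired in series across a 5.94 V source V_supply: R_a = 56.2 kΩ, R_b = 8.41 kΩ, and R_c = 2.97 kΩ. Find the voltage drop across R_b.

Series total: ΣR = 56.2 + 8.41 + 2.97 = 67.58 kΩ.
V = V_supply · R/ΣR = 5.94 × 0.1244 = 0.7392 V.

V ≈ 0.739 V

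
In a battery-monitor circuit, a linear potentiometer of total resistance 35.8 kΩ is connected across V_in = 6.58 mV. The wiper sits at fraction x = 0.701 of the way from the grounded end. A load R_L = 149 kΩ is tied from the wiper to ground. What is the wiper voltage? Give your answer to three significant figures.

Lower segment x·R_p = 25.10 kΩ; upper segment (1−x)·R_p = 10.70 kΩ.
(x·R_p) ‖ R_L = 21.48 kΩ.
V_out = 6.58 × 21.48/(10.70 + 21.48) = 4.391 mV.
(Unloaded: V_out = x·V_in = 4.61 mV.)

V_out ≈ 4.39 mV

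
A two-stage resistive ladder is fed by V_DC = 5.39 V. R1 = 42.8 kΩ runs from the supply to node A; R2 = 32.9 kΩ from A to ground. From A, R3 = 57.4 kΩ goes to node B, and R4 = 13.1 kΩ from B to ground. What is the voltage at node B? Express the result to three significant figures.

V_B ≈ 0.344 V

The second stage (R3 + R4 = 70.50 kΩ) loads node A in parallel with R2.
Effective lower resistance at A: R2 ‖ 70.50 = 22.43 kΩ.
First divider: V_A = V_DC · 22.43/(42.8 + 22.43) = 1.854 V.
V_B = V_A × 0.1858 = 0.3444 V.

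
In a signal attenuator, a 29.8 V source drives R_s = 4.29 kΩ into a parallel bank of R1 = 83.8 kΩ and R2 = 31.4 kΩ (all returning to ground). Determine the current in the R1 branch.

I ≈ 0.299 mA

Combine the parallel branches: R_p = (1/83.8 + 1/31.4)⁻¹ = 22.84 kΩ.
Node voltage V_A = V_DC · R_p/(R_s + R_p) = 29.8 × 0.8419 = 25.09 V.
I(R1) = V_A / R1 = 25.09/83.8 = 0.2994 mA.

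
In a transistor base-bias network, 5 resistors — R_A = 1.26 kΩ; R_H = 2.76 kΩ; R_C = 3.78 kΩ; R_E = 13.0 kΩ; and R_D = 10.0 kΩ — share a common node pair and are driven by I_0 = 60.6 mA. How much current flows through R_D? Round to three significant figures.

I ≈ 3.79 mA

ΣG = 1/1.26 + 1/2.76 + 1/3.78 + 1/13.0 + 1/10.0 = 1.597.
By the current-divider rule, I = I_0 · G_k/ΣG = 60.6 × 0.06260 = 3.794 mA.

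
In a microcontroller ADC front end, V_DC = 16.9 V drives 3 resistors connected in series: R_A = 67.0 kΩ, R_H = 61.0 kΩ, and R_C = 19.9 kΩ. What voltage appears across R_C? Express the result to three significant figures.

Total series resistance ΣR = 67.0 + 61.0 + 19.9 = 147.9 kΩ.
V = V_DC · R/ΣR = 16.9 × 0.1346 = 2.274 V.

V ≈ 2.27 V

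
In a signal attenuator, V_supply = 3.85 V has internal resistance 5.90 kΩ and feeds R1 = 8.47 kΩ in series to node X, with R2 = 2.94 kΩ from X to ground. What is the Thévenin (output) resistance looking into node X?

R_th ≈ 2.44 kΩ

R1' = 5.90 + 8.47 = 14.37 kΩ (source resistance + R1).
With V_supply suppressed (replaced by a short), R_th = R1' ‖ R2 = (14.37 × 2.94)/(14.37 + 2.94) = 2.441 kΩ.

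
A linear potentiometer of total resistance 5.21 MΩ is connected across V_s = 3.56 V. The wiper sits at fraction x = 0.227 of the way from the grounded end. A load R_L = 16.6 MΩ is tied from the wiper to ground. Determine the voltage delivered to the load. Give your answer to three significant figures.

The pot divides into 4.027 MΩ above the wiper and 1.183 MΩ below.
(x·R_p) ‖ R_L = 1.104 MΩ.
V_out = 3.56 × 1.104/(4.027 + 1.104) = 0.7659 V.

V_out ≈ 0.766 V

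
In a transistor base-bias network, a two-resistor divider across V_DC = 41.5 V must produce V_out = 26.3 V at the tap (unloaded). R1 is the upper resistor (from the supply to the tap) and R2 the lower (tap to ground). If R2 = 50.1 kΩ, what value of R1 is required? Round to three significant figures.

R1 ≈ 29.0 kΩ

Required fraction k = V_out/V_DC = 0.6337.
So R1 = R2 · (V_DC/V_out − 1) = 50.1 × (41.5/26.3 − 1) = 50.1 × 0.5779 = 28.96 kΩ.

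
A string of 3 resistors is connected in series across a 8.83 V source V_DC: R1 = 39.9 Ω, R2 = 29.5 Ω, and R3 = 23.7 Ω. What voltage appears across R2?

V ≈ 2.80 V

Total series resistance ΣR = 39.9 + 29.5 + 23.7 = 93.10 Ω.
Voltage divider: V = V_DC · (29.50 / 93.10) = 8.83 × 0.3169 = 2.798 V.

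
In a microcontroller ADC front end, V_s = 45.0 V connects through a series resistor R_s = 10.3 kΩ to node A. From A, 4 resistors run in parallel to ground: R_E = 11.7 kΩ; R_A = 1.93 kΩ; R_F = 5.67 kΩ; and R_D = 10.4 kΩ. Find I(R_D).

Combine the parallel branches: R_p = (1/11.7 + 1/1.93 + 1/5.67 + 1/10.4)⁻¹ = 1.141 kΩ.
V_A by voltage divider: V_A = 45.0 × 1.141/(10.3 + 1.141) = 4.489 V.
Branch current I = V_A/R_D = 4.489/10.4 = 0.4317 mA.

I ≈ 0.432 mA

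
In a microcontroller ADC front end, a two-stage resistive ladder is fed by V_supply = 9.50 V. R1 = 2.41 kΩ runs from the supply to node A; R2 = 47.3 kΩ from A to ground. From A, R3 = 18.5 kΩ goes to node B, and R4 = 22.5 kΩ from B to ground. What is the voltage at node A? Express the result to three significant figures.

The second stage (R3 + R4 = 41.00 kΩ) loads node A in parallel with R2.
R2 ‖ (R3+R4) = 21.96 kΩ.
So V_A = 9.50 × 0.9011 = 8.561 V.

V_A ≈ 8.56 V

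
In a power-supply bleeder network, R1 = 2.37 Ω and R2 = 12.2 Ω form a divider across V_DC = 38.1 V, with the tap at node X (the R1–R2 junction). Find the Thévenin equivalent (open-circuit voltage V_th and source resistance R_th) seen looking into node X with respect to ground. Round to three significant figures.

V_th ≈ 31.9 V, R_th ≈ 1.98 Ω

Open-circuit (no load on X): V_th = V_DC · R2/(R1 + R2) = 38.1 × 12.2/(2.370 + 12.2) = 31.90 V.
With V_DC suppressed (replaced by a short), R_th = R1 ‖ R2 = (2.370 × 12.2)/(2.370 + 12.2) = 1.984 Ω.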